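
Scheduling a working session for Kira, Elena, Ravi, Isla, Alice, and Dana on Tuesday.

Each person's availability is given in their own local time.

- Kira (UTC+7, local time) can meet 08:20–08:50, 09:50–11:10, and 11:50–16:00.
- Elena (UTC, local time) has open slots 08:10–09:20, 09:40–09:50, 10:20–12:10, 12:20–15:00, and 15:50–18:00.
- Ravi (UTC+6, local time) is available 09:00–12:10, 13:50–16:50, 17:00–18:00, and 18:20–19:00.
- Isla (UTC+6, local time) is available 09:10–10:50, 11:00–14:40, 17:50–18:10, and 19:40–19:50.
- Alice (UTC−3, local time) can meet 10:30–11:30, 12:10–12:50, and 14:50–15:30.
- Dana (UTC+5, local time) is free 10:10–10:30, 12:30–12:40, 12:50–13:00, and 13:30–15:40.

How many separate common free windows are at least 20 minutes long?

0

Kira → UTC: 01:20–01:50, 02:50–04:10, 04:50–09:00.
Elena → UTC: 08:10–09:20, 09:40–09:50, 10:20–12:10, 12:20–15:00, 15:50–18:00.
Ravi → UTC: 03:00–06:10, 07:50–10:50, 11:00–12:00, 12:20–13:00.
Isla → UTC: 03:10–04:50, 05:00–08:40, 11:50–12:10, 13:40–13:50.
Alice → UTC: 13:30–14:30, 15:10–15:50, 17:50–18:30.
Dana → UTC: 05:10–05:30, 07:30–07:40, 07:50–08:00, 08:30–10:40.
Kira ∩ Elena: 08:10–09:00.
Kira ∩ Elena ∩ Ravi: 08:10–09:00.
Kira ∩ Elena ∩ Ravi ∩ Isla: 08:10–08:40.
Kira ∩ Elena ∩ Ravi ∩ Isla ∩ Alice: (none).
Kira ∩ Elena ∩ Ravi ∩ Isla ∩ Alice ∩ Dana: (none).
Windows ≥ 20 min: (none).
That's 0 windows.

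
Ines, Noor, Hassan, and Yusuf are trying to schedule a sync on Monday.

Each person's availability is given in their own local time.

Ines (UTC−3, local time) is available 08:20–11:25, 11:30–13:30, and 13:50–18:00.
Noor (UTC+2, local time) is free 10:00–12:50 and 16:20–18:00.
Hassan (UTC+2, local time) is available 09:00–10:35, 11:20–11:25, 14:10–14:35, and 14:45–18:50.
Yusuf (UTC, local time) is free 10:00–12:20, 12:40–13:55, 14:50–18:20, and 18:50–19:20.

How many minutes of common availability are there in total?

Ines → UTC: 11:20–14:25, 14:30–16:30, 16:50–21:00.
Noor → UTC: 08:00–10:50, 14:20–16:00.
Hassan → UTC: 07:00–08:35, 09:20–09:25, 12:10–12:35, 12:45–16:50.
Yusuf → UTC: 10:00–12:20, 12:40–13:55, 14:50–18:20, 18:50–19:20.
Ines ∩ Noor: 14:20–14:25, 14:30–16:00.
Ines ∩ Noor ∩ Hassan: 14:20–14:25, 14:30–16:00.
Ines ∩ Noor ∩ Hassan ∩ Yusuf: 14:50–16:00.
Total common minutes: 70.

70 minutes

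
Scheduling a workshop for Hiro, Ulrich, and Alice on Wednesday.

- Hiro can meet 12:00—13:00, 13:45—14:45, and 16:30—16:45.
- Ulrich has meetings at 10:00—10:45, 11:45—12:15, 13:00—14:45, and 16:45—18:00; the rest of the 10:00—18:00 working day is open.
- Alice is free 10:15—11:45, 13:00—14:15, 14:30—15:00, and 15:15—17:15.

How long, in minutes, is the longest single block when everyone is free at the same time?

Ulrich free within 10:00–18:00: 10:45–11:45, 12:15–13:00, 14:45–16:45.
Hiro ∩ Ulrich: 12:15–13:00, 16:30–16:45.
Hiro ∩ Ulrich ∩ Alice: 16:30–16:45.
Single common window of 15 minutes.

15 minutes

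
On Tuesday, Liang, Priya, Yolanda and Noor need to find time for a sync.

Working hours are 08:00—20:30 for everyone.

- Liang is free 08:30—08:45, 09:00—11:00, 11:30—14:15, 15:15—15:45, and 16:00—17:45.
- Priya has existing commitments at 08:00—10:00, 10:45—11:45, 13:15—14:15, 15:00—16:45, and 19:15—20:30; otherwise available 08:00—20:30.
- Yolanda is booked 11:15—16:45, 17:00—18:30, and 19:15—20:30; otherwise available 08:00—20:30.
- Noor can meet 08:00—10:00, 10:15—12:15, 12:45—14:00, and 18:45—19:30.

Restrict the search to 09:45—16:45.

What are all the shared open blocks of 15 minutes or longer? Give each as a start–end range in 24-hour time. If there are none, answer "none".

10:15–10:45

Priya free within 08:00–20:30: 10:00–10:45, 11:45–13:15, 14:15–15:00, 16:45–19:15.
Yolanda free within 08:00–20:30: 08:00–11:15, 16:45–17:00, 18:30–19:15.
Liang ∩ Priya: 10:00–10:45, 11:45–13:15, 16:45–17:45.
Liang ∩ Priya ∩ Yolanda: 10:00–10:45, 16:45–17:00.
Liang ∩ Priya ∩ Yolanda ∩ Noor: 10:15–10:45.
Restricted to 09:45–16:45: 10:15–10:45.
Windows ≥ 15 min: 10:15–10:45.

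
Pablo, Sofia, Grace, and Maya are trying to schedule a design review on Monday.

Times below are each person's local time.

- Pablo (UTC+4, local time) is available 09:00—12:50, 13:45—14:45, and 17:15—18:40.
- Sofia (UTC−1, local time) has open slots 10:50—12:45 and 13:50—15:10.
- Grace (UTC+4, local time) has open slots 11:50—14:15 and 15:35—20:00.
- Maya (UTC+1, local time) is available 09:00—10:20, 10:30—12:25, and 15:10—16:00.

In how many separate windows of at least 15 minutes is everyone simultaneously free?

Pablo → UTC: 05:00–08:50, 09:45–10:45, 13:15–14:40.
Sofia → UTC: 11:50–13:45, 14:50–16:10.
Grace → UTC: 07:50–10:15, 11:35–16:00.
Maya → UTC: 08:00–09:20, 09:30–11:25, 14:10–15:00.
Pablo ∩ Sofia: 13:15–13:45.
Pablo ∩ Sofia ∩ Grace: 13:15–13:45.
Pablo ∩ Sofia ∩ Grace ∩ Maya: (none).
Windows ≥ 15 min: (none).
That's 0 windows.

0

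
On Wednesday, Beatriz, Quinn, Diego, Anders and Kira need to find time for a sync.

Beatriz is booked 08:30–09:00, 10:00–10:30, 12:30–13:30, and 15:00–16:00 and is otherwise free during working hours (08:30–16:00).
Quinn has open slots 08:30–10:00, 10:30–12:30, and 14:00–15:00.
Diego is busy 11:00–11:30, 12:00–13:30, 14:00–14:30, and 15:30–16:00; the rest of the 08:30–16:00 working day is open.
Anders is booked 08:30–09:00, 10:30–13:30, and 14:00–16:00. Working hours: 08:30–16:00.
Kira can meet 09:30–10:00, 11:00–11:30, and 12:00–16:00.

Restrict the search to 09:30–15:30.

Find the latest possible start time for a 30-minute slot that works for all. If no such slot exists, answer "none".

Beatriz free within 08:30–16:00: 09:00–10:00, 10:30–12:30, 13:30–15:00.
Diego free within 08:30–16:00: 08:30–11:00, 11:30–12:00, 13:30–14:00, 14:30–15:30.
Anders free within 08:30–16:00: 09:00–10:30, 13:30–14:00.
Beatriz ∩ Quinn: 09:00–10:00, 10:30–12:30, 14:00–15:00.
Beatriz ∩ Quinn ∩ Diego: 09:00–10:00, 10:30–11:00, 11:30–12:00, 14:30–15:00.
Beatriz ∩ Quinn ∩ Diego ∩ Anders: 09:00–10:00.
Beatriz ∩ Quinn ∩ Diego ∩ Anders ∩ Kira: 09:30–10:00.
Restricted to 09:30–15:30: 09:30–10:00.
Windows ≥ 30 min: 09:30–10:00.
Latest start in the last window 09:30–10:00 is 10:00 − 30 min = 09:30.

09:30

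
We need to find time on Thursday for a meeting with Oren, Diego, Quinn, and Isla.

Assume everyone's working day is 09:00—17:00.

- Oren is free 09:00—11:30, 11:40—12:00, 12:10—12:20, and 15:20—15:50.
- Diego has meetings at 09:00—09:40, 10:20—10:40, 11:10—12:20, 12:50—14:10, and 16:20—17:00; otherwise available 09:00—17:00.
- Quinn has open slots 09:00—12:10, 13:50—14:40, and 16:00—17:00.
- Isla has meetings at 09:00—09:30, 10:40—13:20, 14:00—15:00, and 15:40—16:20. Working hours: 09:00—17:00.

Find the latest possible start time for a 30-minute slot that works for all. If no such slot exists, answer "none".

09:50

Diego free within 09:00–17:00: 09:40–10:20, 10:40–11:10, 12:20–12:50, 14:10–16:20.
Isla free within 09:00–17:00: 09:30–10:40, 13:20–14:00, 15:00–15:40, 16:20–17:00.
Oren ∩ Diego: 09:40–10:20, 10:40–11:10, 15:20–15:50.
Oren ∩ Diego ∩ Quinn: 09:40–10:20, 10:40–11:10.
Oren ∩ Diego ∩ Quinn ∩ Isla: 09:40–10:20.
Windows ≥ 30 min: 09:40–10:20.
Latest start in the last window 09:40–10:20 is 10:20 − 30 min = 09:50.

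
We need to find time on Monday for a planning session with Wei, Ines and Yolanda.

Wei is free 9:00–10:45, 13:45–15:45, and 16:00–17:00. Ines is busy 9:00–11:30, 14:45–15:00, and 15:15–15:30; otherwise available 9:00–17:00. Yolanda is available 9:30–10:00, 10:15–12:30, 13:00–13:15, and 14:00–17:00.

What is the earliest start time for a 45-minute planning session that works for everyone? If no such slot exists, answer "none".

Ines free within 09:00–17:00: 11:30–14:45, 15:00–15:15, 15:30–17:00.
Wei ∩ Ines: 13:45–14:45, 15:00–15:15, 15:30–15:45, 16:00–17:00.
Wei ∩ Ines ∩ Yolanda: 14:00–14:45, 15:00–15:15, 15:30–15:45, 16:00–17:00.
Windows ≥ 45 min: 14:00–14:45, 16:00–17:00.
Earliest such window starts at 14:00.

14:00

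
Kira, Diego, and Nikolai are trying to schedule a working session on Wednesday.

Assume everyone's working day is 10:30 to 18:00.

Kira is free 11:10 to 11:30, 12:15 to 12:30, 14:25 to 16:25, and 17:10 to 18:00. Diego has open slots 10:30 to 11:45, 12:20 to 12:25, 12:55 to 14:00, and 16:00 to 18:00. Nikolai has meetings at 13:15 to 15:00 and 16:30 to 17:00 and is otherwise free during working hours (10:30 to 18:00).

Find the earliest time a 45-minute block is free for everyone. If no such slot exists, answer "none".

17:10

Nikolai free within 10:30–18:00: 10:30–13:15, 15:00–16:30, 17:00–18:00.
Kira ∩ Diego: 11:10–11:30, 12:20–12:25, 16:00–16:25, 17:10–18:00.
Kira ∩ Diego ∩ Nikolai: 11:10–11:30, 12:20–12:25, 16:00–16:25, 17:10–18:00.
Windows ≥ 45 min: 17:10–18:00.
Earliest such window starts at 17:10.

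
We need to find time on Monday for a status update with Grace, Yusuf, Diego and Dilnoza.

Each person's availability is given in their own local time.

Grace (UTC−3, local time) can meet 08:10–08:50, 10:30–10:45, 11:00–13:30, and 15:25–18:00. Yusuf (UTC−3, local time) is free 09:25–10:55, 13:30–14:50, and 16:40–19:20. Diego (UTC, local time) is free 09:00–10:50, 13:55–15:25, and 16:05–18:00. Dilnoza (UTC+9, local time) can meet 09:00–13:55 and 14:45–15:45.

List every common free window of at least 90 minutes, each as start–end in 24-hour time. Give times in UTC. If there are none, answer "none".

Grace → UTC: 11:10–11:50, 13:30–13:45, 14:00–16:30, 18:25–21:00.
Yusuf → UTC: 12:25–13:55, 16:30–17:50, 19:40–22:20.
Diego → UTC: 09:00–10:50, 13:55–15:25, 16:05–18:00.
Dilnoza → UTC: 00:00–04:55, 05:45–06:45.
Grace ∩ Yusuf: 13:30–13:45, 19:40–21:00.
Grace ∩ Yusuf ∩ Diego: (none).
Grace ∩ Yusuf ∩ Diego ∩ Dilnoza: (none).
Windows ≥ 90 min: (none).

none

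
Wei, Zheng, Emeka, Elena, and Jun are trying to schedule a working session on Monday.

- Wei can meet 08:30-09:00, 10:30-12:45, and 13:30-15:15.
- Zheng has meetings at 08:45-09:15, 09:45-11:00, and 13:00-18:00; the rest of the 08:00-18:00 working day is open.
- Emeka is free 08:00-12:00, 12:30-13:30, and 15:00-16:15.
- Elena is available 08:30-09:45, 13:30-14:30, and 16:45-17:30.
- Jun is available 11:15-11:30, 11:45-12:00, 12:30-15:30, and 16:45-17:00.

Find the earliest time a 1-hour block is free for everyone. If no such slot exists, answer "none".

Zheng free within 08:00–18:00: 08:00–08:45, 09:15–09:45, 11:00–13:00.
Wei ∩ Zheng: 08:30–08:45, 11:00–12:45.
Wei ∩ Zheng ∩ Emeka: 08:30–08:45, 11:00–12:00, 12:30–12:45.
Wei ∩ Zheng ∩ Emeka ∩ Elena: 08:30–08:45.
Wei ∩ Zheng ∩ Emeka ∩ Elena ∩ Jun: (none).
Windows ≥ 60 min: (none).

none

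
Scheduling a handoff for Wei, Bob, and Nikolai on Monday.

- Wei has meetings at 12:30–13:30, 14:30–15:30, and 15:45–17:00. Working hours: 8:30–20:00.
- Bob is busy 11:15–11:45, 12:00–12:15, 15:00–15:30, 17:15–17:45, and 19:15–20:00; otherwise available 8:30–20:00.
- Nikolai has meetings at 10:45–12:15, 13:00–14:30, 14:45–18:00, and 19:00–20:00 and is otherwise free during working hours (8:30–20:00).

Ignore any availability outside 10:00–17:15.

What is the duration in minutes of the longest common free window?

Wei free within 08:30–20:00: 08:30–12:30, 13:30–14:30, 15:30–15:45, 17:00–20:00.
Bob free within 08:30–20:00: 08:30–11:15, 11:45–12:00, 12:15–15:00, 15:30–17:15, 17:45–19:15.
Nikolai free within 08:30–20:00: 08:30–10:45, 12:15–13:00, 14:30–14:45, 18:00–19:00.
Wei ∩ Bob: 08:30–11:15, 11:45–12:00, 12:15–12:30, 13:30–14:30, 15:30–15:45, 17:00–17:15, 17:45–19:15.
Wei ∩ Bob ∩ Nikolai: 08:30–10:45, 12:15–12:30, 18:00–19:00.
Restricted to 10:00–17:15: 10:00–10:45, 12:15–12:30.
Common window lengths: 45, 15 min; longest is 45.

45 minutes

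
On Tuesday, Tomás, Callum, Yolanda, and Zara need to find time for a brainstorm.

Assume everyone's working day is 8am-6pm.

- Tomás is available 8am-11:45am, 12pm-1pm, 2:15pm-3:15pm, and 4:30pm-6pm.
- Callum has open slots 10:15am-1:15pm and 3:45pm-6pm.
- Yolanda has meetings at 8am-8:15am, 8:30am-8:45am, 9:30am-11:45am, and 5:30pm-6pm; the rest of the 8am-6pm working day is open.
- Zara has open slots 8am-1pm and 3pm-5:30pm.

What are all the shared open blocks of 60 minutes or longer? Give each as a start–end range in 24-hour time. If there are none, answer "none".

12:00–13:00, 16:30–17:30

Yolanda free within 08:00–18:00: 08:15–08:30, 08:45–09:30, 11:45–17:30.
Tomás ∩ Callum: 10:15–11:45, 12:00–13:00, 16:30–18:00.
Tomás ∩ Callum ∩ Yolanda: 12:00–13:00, 16:30–17:30.
Tomás ∩ Callum ∩ Yolanda ∩ Zara: 12:00–13:00, 16:30–17:30.
Windows ≥ 60 min: 12:00–13:00, 16:30–17:30.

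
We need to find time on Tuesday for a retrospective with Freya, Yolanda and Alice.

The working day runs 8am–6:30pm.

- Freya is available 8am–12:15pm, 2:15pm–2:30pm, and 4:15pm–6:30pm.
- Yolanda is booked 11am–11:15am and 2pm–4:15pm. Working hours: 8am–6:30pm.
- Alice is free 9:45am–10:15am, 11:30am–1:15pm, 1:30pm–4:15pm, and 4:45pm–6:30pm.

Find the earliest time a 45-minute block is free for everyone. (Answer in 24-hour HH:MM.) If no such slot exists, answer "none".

Yolanda free within 08:00–18:30: 08:00–11:00, 11:15–14:00, 16:15–18:30.
Freya ∩ Yolanda: 08:00–11:00, 11:15–12:15, 16:15–18:30.
Freya ∩ Yolanda ∩ Alice: 09:45–10:15, 11:30–12:15, 16:45–18:30.
Windows ≥ 45 min: 11:30–12:15, 16:45–18:30.
Earliest such window starts at 11:30.

11:30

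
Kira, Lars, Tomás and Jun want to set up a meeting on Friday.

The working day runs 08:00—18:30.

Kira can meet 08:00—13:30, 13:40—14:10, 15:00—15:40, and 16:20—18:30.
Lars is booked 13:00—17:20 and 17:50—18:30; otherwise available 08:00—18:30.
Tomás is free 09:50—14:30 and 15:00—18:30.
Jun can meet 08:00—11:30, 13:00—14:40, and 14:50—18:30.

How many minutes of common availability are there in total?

130 minutes

Lars free within 08:00–18:30: 08:00–13:00, 17:20–17:50.
Kira ∩ Lars: 08:00–13:00, 17:20–17:50.
Kira ∩ Lars ∩ Tomás: 09:50–13:00, 17:20–17:50.
Kira ∩ Lars ∩ Tomás ∩ Jun: 09:50–11:30, 17:20–17:50.
Total common minutes: 100 + 30 = 130.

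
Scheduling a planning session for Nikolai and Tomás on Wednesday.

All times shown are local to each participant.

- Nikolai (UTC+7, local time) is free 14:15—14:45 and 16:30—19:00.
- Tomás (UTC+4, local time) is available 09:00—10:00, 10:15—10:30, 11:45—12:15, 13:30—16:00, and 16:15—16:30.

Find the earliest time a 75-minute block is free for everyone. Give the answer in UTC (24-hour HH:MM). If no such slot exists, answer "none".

Nikolai → UTC: 07:15–07:45, 09:30–12:00.
Tomás → UTC: 05:00–06:00, 06:15–06:30, 07:45–08:15, 09:30–12:00, 12:15–12:30.
Nikolai ∩ Tomás: 09:30–12:00.
Windows ≥ 75 min: 09:30–12:00.
Earliest such window starts at 09:30.

09:30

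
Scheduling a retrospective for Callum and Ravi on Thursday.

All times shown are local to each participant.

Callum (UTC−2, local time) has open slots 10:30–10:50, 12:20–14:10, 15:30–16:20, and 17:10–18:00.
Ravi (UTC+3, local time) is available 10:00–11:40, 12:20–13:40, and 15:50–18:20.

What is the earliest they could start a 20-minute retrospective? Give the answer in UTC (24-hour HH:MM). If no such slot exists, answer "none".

14:20

Callum → UTC: 12:30–12:50, 14:20–16:10, 17:30–18:20, 19:10–20:00.
Ravi → UTC: 07:00–08:40, 09:20–10:40, 12:50–15:20.
Callum ∩ Ravi: 14:20–15:20.
Windows ≥ 20 min: 14:20–15:20.
Earliest such window starts at 14:20.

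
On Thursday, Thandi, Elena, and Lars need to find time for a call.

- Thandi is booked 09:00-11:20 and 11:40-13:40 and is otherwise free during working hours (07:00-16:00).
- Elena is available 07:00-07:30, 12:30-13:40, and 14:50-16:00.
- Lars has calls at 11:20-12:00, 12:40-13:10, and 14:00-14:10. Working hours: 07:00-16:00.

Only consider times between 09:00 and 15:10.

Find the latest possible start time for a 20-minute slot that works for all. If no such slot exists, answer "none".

14:50

Thandi free within 07:00–16:00: 07:00–09:00, 11:20–11:40, 13:40–16:00.
Lars free within 07:00–16:00: 07:00–11:20, 12:00–12:40, 13:10–14:00, 14:10–16:00.
Thandi ∩ Elena: 07:00–07:30, 14:50–16:00.
Thandi ∩ Elena ∩ Lars: 07:00–07:30, 14:50–16:00.
Restricted to 09:00–15:10: 14:50–15:10.
Windows ≥ 20 min: 14:50–15:10.
Latest start in the last window 14:50–15:10 is 15:10 − 20 min = 14:50.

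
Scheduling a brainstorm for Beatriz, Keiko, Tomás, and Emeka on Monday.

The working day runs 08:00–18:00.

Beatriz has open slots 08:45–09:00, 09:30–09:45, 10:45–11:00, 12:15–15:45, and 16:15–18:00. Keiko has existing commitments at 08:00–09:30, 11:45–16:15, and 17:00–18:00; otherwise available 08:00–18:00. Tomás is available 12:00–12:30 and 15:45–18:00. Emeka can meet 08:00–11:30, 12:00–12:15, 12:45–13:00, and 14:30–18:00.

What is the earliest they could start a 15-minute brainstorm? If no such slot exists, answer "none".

16:15

Keiko free within 08:00–18:00: 09:30–11:45, 16:15–17:00.
Beatriz ∩ Keiko: 09:30–09:45, 10:45–11:00, 16:15–17:00.
Beatriz ∩ Keiko ∩ Tomás: 16:15–17:00.
Beatriz ∩ Keiko ∩ Tomás ∩ Emeka: 16:15–17:00.
Windows ≥ 15 min: 16:15–17:00.
Earliest such window starts at 16:15.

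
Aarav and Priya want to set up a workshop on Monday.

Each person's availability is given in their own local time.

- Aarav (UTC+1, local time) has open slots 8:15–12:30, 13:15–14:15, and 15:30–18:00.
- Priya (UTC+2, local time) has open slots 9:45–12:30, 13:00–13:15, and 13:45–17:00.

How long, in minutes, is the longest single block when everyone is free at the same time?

165 minutes

Aarav → UTC: 07:15–11:30, 12:15–13:15, 14:30–17:00.
Priya → UTC: 07:45–10:30, 11:00–11:15, 11:45–15:00.
Aarav ∩ Priya: 07:45–10:30, 11:00–11:15, 12:15–13:15, 14:30–15:00.
Common window lengths: 165, 15, 60, 30 min; longest is 165.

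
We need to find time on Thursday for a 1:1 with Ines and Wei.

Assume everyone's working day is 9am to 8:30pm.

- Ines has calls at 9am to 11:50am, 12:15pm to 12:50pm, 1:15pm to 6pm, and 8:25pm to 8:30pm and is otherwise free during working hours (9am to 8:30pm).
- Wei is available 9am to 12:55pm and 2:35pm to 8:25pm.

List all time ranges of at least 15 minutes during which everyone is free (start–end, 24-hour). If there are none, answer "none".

11:50–12:15, 18:00–20:25

Ines free within 09:00–20:30: 11:50–12:15, 12:50–13:15, 18:00–20:25.
Ines ∩ Wei: 11:50–12:15, 12:50–12:55, 18:00–20:25.
Windows ≥ 15 min: 11:50–12:15, 18:00–20:25.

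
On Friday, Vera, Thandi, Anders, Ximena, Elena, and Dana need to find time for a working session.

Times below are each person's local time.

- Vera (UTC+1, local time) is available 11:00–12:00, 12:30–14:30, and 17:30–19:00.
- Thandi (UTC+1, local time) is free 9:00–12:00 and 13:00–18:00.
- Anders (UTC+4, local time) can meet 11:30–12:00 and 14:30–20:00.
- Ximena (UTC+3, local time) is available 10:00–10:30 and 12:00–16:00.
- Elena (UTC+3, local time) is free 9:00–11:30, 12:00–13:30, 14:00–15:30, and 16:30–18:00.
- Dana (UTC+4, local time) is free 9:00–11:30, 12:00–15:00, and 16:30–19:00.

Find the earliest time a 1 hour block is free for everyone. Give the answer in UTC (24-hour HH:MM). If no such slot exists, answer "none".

none

Vera → UTC: 10:00–11:00, 11:30–13:30, 16:30–18:00.
Thandi → UTC: 08:00–11:00, 12:00–17:00.
Anders → UTC: 07:30–08:00, 10:30–16:00.
Ximena → UTC: 07:00–07:30, 09:00–13:00.
Elena → UTC: 06:00–08:30, 09:00–10:30, 11:00–12:30, 13:30–15:00.
Dana → UTC: 05:00–07:30, 08:00–11:00, 12:30–15:00.
Vera ∩ Thandi: 10:00–11:00, 12:00–13:30, 16:30–17:00.
Vera ∩ Thandi ∩ Anders: 10:30–11:00, 12:00–13:30.
Vera ∩ Thandi ∩ Anders ∩ Ximena: 10:30–11:00, 12:00–13:00.
Vera ∩ Thandi ∩ Anders ∩ Ximena ∩ Elena: 12:00–12:30.
Vera ∩ Thandi ∩ Anders ∩ Ximena ∩ Elena ∩ Dana: (none).
Windows ≥ 60 min: (none).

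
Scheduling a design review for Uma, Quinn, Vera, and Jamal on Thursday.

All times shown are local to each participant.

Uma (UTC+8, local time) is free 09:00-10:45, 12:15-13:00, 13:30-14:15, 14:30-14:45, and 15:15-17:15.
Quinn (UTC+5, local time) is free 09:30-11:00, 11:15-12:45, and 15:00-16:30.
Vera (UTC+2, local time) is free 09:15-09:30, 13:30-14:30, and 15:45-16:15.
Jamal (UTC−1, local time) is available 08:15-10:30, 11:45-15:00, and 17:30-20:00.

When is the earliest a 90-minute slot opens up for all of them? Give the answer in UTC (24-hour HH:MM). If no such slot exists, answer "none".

none

Uma → UTC: 01:00–02:45, 04:15–05:00, 05:30–06:15, 06:30–06:45, 07:15–09:15.
Quinn → UTC: 04:30–06:00, 06:15–07:45, 10:00–11:30.
Vera → UTC: 07:15–07:30, 11:30–12:30, 13:45–14:15.
Jamal → UTC: 09:15–11:30, 12:45–16:00, 18:30–21:00.
Uma ∩ Quinn: 04:30–05:00, 05:30–06:00, 06:30–06:45, 07:15–07:45.
Uma ∩ Quinn ∩ Vera: 07:15–07:30.
Uma ∩ Quinn ∩ Vera ∩ Jamal: (none).
Windows ≥ 90 min: (none).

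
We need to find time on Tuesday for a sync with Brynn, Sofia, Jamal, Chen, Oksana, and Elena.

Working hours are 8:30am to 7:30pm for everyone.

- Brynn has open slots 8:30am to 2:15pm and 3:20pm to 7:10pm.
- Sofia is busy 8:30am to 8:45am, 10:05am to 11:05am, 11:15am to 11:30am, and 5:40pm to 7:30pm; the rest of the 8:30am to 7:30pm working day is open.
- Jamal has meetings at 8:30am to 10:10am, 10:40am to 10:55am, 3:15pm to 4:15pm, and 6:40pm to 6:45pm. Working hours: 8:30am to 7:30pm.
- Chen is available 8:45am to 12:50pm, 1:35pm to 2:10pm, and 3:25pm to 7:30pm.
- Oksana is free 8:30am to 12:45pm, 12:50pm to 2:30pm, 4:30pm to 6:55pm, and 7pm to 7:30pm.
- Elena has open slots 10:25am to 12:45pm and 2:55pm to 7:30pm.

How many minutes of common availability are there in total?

155 minutes

Sofia free within 08:30–19:30: 08:45–10:05, 11:05–11:15, 11:30–17:40.
Jamal free within 08:30–19:30: 10:10–10:40, 10:55–15:15, 16:15–18:40, 18:45–19:30.
Brynn ∩ Sofia: 08:45–10:05, 11:05–11:15, 11:30–14:15, 15:20–17:40.
Brynn ∩ Sofia ∩ Jamal: 11:05–11:15, 11:30–14:15, 16:15–17:40.
Brynn ∩ Sofia ∩ Jamal ∩ Chen: 11:05–11:15, 11:30–12:50, 13:35–14:10, 16:15–17:40.
Brynn ∩ Sofia ∩ Jamal ∩ Chen ∩ Oksana: 11:05–11:15, 11:30–12:45, 13:35–14:10, 16:30–17:40.
Brynn ∩ Sofia ∩ Jamal ∩ Chen ∩ Oksana ∩ Elena: 11:05–11:15, 11:30–12:45, 16:30–17:40.
Total common minutes: 10 + 75 + 70 = 155.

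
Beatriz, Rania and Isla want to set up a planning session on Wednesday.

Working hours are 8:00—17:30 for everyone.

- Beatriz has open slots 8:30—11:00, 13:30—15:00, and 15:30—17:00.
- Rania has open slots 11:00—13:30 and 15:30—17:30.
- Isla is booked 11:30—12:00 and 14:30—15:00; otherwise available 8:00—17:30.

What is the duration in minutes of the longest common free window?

90 minutes

Isla free within 08:00–17:30: 08:00–11:30, 12:00–14:30, 15:00–17:30.
Beatriz ∩ Rania: 15:30–17:00.
Beatriz ∩ Rania ∩ Isla: 15:30–17:00.
Single common window of 90 minutes.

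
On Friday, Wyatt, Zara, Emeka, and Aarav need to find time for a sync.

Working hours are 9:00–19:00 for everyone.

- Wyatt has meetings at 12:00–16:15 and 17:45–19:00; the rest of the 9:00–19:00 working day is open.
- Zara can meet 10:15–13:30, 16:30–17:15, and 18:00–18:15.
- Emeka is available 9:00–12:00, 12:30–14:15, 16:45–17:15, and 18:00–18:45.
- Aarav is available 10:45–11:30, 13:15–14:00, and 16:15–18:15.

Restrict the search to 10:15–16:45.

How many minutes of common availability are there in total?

Wyatt free within 09:00–19:00: 09:00–12:00, 16:15–17:45.
Wyatt ∩ Zara: 10:15–12:00, 16:30–17:15.
Wyatt ∩ Zara ∩ Emeka: 10:15–12:00, 16:45–17:15.
Wyatt ∩ Zara ∩ Emeka ∩ Aarav: 10:45–11:30, 16:45–17:15.
Restricted to 10:15–16:45: 10:45–11:30.
Total common minutes: 45.

45 minutes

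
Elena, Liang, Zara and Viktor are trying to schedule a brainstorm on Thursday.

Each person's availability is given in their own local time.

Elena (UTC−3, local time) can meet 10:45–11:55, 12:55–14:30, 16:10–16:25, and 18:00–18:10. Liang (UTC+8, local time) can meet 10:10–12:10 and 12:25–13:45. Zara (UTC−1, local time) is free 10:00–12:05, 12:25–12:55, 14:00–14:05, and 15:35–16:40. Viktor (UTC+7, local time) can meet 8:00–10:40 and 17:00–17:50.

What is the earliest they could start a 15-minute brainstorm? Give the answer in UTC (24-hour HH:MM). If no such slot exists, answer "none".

none

Elena → UTC: 13:45–14:55, 15:55–17:30, 19:10–19:25, 21:00–21:10.
Liang → UTC: 02:10–04:10, 04:25–05:45.
Zara → UTC: 11:00–13:05, 13:25–13:55, 15:00–15:05, 16:35–17:40.
Viktor → UTC: 01:00–03:40, 10:00–10:50.
Elena ∩ Liang: (none).
Elena ∩ Liang ∩ Zara: (none).
Elena ∩ Liang ∩ Zara ∩ Viktor: (none).
Windows ≥ 15 min: (none).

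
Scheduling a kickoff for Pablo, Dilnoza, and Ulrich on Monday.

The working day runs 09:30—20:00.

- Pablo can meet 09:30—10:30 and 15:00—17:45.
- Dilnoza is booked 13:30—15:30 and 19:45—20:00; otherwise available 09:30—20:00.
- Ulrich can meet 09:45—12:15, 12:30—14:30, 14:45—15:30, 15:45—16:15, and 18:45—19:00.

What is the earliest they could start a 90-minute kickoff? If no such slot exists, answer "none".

none

Dilnoza free within 09:30–20:00: 09:30–13:30, 15:30–19:45.
Pablo ∩ Dilnoza: 09:30–10:30, 15:30–17:45.
Pablo ∩ Dilnoza ∩ Ulrich: 09:45–10:30, 15:45–16:15.
Windows ≥ 90 min: (none).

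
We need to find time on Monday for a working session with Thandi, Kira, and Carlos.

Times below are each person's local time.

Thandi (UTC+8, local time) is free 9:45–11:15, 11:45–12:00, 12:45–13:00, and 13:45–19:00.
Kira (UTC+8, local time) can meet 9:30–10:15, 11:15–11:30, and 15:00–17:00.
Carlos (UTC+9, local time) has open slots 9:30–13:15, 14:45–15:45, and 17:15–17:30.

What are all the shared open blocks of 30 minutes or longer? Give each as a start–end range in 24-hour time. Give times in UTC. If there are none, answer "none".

Thandi → UTC: 01:45–03:15, 03:45–04:00, 04:45–05:00, 05:45–11:00.
Kira → UTC: 01:30–02:15, 03:15–03:30, 07:00–09:00.
Carlos → UTC: 00:30–04:15, 05:45–06:45, 08:15–08:30.
Thandi ∩ Kira: 01:45–02:15, 07:00–09:00.
Thandi ∩ Kira ∩ Carlos: 01:45–02:15, 08:15–08:30.
Windows ≥ 30 min: 01:45–02:15.

01:45–02:15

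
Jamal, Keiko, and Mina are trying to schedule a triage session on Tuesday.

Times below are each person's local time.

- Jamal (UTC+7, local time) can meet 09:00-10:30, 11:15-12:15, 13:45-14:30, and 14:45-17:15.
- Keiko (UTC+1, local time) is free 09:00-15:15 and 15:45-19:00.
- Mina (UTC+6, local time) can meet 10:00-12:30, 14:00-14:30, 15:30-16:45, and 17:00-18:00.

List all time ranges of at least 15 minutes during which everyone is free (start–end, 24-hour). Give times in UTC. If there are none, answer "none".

08:00–08:30, 09:30–10:15

Jamal → UTC: 02:00–03:30, 04:15–05:15, 06:45–07:30, 07:45–10:15.
Keiko → UTC: 08:00–14:15, 14:45–18:00.
Mina → UTC: 04:00–06:30, 08:00–08:30, 09:30–10:45, 11:00–12:00.
Jamal ∩ Keiko: 08:00–10:15.
Jamal ∩ Keiko ∩ Mina: 08:00–08:30, 09:30–10:15.
Windows ≥ 15 min: 08:00–08:30, 09:30–10:15.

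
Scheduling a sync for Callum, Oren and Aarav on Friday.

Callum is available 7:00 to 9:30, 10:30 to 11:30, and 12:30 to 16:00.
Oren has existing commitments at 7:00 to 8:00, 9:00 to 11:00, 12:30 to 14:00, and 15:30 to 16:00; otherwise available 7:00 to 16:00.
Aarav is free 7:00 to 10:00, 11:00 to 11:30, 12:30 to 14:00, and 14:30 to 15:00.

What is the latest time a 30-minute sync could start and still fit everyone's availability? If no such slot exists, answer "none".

14:30

Oren free within 07:00–16:00: 08:00–09:00, 11:00–12:30, 14:00–15:30.
Callum ∩ Oren: 08:00–09:00, 11:00–11:30, 14:00–15:30.
Callum ∩ Oren ∩ Aarav: 08:00–09:00, 11:00–11:30, 14:30–15:00.
Windows ≥ 30 min: 08:00–09:00, 11:00–11:30, 14:30–15:00.
Latest start in the last window 14:30–15:00 is 15:00 − 30 min = 14:30.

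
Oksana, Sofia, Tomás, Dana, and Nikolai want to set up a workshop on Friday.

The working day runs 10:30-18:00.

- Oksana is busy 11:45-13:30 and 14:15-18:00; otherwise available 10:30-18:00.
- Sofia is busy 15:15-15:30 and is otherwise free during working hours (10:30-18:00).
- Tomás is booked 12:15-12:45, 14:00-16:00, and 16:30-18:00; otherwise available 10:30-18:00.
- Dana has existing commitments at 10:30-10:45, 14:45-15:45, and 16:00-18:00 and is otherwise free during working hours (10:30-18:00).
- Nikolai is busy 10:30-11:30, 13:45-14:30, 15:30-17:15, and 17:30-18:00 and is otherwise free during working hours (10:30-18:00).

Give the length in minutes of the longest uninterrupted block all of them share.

Oksana free within 10:30–18:00: 10:30–11:45, 13:30–14:15.
Sofia free within 10:30–18:00: 10:30–15:15, 15:30–18:00.
Tomás free within 10:30–18:00: 10:30–12:15, 12:45–14:00, 16:00–16:30.
Dana free within 10:30–18:00: 10:45–14:45, 15:45–16:00.
Nikolai free within 10:30–18:00: 11:30–13:45, 14:30–15:30, 17:15–17:30.
Oksana ∩ Sofia: 10:30–11:45, 13:30–14:15.
Oksana ∩ Sofia ∩ Tomás: 10:30–11:45, 13:30–14:00.
Oksana ∩ Sofia ∩ Tomás ∩ Dana: 10:45–11:45, 13:30–14:00.
Oksana ∩ Sofia ∩ Tomás ∩ Dana ∩ Nikolai: 11:30–11:45, 13:30–13:45.
Common window lengths: 15, 15 min; longest is 15.

15 minutes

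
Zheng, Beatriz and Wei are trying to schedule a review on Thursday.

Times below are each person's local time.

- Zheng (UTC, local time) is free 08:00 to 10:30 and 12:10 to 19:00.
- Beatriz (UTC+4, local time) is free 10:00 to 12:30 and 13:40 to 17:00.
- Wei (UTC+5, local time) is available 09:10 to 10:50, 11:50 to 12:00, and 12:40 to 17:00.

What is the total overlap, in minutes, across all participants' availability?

80 minutes

Zheng → UTC: 08:00–10:30, 12:10–19:00.
Beatriz → UTC: 06:00–08:30, 09:40–13:00.
Wei → UTC: 04:10–05:50, 06:50–07:00, 07:40–12:00.
Zheng ∩ Beatriz: 08:00–08:30, 09:40–10:30, 12:10–13:00.
Zheng ∩ Beatriz ∩ Wei: 08:00–08:30, 09:40–10:30.
Total common minutes: 30 + 50 = 80.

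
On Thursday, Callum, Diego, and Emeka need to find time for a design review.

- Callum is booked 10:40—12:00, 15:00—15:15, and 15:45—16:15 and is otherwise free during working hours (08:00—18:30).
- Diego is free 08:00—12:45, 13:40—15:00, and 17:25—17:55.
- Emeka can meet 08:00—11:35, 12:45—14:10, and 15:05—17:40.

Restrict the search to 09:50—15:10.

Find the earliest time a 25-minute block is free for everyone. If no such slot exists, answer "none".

09:50

Callum free within 08:00–18:30: 08:00–10:40, 12:00–15:00, 15:15–15:45, 16:15–18:30.
Callum ∩ Diego: 08:00–10:40, 12:00–12:45, 13:40–15:00, 17:25–17:55.
Callum ∩ Diego ∩ Emeka: 08:00–10:40, 13:40–14:10, 17:25–17:40.
Restricted to 09:50–15:10: 09:50–10:40, 13:40–14:10.
Windows ≥ 25 min: 09:50–10:40, 13:40–14:10.
Earliest such window starts at 09:50.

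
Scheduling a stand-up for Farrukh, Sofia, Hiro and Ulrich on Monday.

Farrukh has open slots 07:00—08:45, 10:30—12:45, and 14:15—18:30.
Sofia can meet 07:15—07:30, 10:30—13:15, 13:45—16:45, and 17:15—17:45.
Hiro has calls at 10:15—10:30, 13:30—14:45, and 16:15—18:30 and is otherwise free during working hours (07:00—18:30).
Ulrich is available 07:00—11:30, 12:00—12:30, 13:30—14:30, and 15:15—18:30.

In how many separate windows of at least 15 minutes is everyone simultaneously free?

4

Hiro free within 07:00–18:30: 07:00–10:15, 10:30–13:30, 14:45–16:15.
Farrukh ∩ Sofia: 07:15–07:30, 10:30–12:45, 14:15–16:45, 17:15–17:45.
Farrukh ∩ Sofia ∩ Hiro: 07:15–07:30, 10:30–12:45, 14:45–16:15.
Farrukh ∩ Sofia ∩ Hiro ∩ Ulrich: 07:15–07:30, 10:30–11:30, 12:00–12:30, 15:15–16:15.
Windows ≥ 15 min: 07:15–07:30, 10:30–11:30, 12:00–12:30, 15:15–16:15.
That's 4 windows.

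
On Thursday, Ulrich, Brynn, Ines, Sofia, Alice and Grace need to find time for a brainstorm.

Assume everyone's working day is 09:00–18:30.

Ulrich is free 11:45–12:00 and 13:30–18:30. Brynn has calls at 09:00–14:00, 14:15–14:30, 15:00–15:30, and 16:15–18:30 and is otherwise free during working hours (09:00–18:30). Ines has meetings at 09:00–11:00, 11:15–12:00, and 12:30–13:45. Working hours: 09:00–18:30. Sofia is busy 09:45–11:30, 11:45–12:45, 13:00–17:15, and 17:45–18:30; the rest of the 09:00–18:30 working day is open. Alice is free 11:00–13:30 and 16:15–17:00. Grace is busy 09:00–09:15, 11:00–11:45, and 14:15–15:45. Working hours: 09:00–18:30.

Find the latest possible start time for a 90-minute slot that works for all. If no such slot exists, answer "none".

none

Brynn free within 09:00–18:30: 14:00–14:15, 14:30–15:00, 15:30–16:15.
Ines free within 09:00–18:30: 11:00–11:15, 12:00–12:30, 13:45–18:30.
Sofia free within 09:00–18:30: 09:00–09:45, 11:30–11:45, 12:45–13:00, 17:15–17:45.
Grace free within 09:00–18:30: 09:15–11:00, 11:45–14:15, 15:45–18:30.
Ulrich ∩ Brynn: 14:00–14:15, 14:30–15:00, 15:30–16:15.
Ulrich ∩ Brynn ∩ Ines: 14:00–14:15, 14:30–15:00, 15:30–16:15.
Ulrich ∩ Brynn ∩ Ines ∩ Sofia: (none).
Ulrich ∩ Brynn ∩ Ines ∩ Sofia ∩ Alice: (none).
Ulrich ∩ Brynn ∩ Ines ∩ Sofia ∩ Alice ∩ Grace: (none).
Windows ≥ 90 min: (none).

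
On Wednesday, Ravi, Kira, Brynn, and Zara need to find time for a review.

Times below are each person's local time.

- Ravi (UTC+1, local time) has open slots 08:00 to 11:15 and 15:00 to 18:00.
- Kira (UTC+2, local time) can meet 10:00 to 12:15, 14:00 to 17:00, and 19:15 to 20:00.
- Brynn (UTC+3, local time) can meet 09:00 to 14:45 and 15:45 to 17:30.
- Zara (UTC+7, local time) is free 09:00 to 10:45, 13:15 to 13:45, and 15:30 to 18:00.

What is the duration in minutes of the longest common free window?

105 minutes

Ravi → UTC: 07:00–10:15, 14:00–17:00.
Kira → UTC: 08:00–10:15, 12:00–15:00, 17:15–18:00.
Brynn → UTC: 06:00–11:45, 12:45–14:30.
Zara → UTC: 02:00–03:45, 06:15–06:45, 08:30–11:00.
Ravi ∩ Kira: 08:00–10:15, 14:00–15:00.
Ravi ∩ Kira ∩ Brynn: 08:00–10:15, 14:00–14:30.
Ravi ∩ Kira ∩ Brynn ∩ Zara: 08:30–10:15.
Single common window of 105 minutes.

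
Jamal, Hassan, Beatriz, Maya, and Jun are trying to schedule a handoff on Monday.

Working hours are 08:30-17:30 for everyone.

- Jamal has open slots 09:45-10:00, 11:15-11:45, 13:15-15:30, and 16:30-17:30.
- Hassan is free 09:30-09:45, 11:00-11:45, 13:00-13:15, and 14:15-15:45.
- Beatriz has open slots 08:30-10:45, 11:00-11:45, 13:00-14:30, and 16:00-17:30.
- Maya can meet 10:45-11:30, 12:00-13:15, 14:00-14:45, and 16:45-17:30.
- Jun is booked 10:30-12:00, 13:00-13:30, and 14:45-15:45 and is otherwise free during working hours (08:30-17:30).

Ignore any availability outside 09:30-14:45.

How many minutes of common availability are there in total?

Jun free within 08:30–17:30: 08:30–10:30, 12:00–13:00, 13:30–14:45, 15:45–17:30.
Jamal ∩ Hassan: 11:15–11:45, 14:15–15:30.
Jamal ∩ Hassan ∩ Beatriz: 11:15–11:45, 14:15–14:30.
Jamal ∩ Hassan ∩ Beatriz ∩ Maya: 11:15–11:30, 14:15–14:30.
Jamal ∩ Hassan ∩ Beatriz ∩ Maya ∩ Jun: 14:15–14:30.
Restricted to 09:30–14:45: 14:15–14:30.
Total common minutes: 15.

15 minutes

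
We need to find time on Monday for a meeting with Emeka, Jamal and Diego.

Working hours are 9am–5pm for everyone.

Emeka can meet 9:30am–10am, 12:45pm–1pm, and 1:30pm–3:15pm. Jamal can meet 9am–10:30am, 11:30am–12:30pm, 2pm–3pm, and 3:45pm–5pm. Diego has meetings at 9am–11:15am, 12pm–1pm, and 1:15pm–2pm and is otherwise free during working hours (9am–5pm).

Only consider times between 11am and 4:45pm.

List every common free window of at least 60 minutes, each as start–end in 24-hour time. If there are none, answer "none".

14:00–15:00

Diego free within 09:00–17:00: 11:15–12:00, 13:00–13:15, 14:00–17:00.
Emeka ∩ Jamal: 09:30–10:00, 14:00–15:00.
Emeka ∩ Jamal ∩ Diego: 14:00–15:00.
Restricted to 11:00–16:45: 14:00–15:00.
Windows ≥ 60 min: 14:00–15:00.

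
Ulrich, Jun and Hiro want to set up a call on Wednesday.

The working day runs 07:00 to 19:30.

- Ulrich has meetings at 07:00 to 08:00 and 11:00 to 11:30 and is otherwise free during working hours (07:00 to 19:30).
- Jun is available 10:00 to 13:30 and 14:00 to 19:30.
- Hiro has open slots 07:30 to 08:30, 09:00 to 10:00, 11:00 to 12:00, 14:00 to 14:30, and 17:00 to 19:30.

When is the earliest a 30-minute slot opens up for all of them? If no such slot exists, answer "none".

Ulrich free within 07:00–19:30: 08:00–11:00, 11:30–19:30.
Ulrich ∩ Jun: 10:00–11:00, 11:30–13:30, 14:00–19:30.
Ulrich ∩ Jun ∩ Hiro: 11:30–12:00, 14:00–14:30, 17:00–19:30.
Windows ≥ 30 min: 11:30–12:00, 14:00–14:30, 17:00–19:30.
Earliest such window starts at 11:30.

11:30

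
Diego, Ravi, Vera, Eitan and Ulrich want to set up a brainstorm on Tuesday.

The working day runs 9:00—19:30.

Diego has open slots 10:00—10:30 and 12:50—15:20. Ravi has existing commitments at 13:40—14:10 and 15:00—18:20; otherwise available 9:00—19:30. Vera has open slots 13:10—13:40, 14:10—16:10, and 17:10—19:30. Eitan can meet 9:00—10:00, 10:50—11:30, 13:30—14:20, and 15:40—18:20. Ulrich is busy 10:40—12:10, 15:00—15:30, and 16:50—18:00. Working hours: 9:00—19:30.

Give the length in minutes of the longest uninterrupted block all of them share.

Ravi free within 09:00–19:30: 09:00–13:40, 14:10–15:00, 18:20–19:30.
Ulrich free within 09:00–19:30: 09:00–10:40, 12:10–15:00, 15:30–16:50, 18:00–19:30.
Diego ∩ Ravi: 10:00–10:30, 12:50–13:40, 14:10–15:00.
Diego ∩ Ravi ∩ Vera: 13:10–13:40, 14:10–15:00.
Diego ∩ Ravi ∩ Vera ∩ Eitan: 13:30–13:40, 14:10–14:20.
Diego ∩ Ravi ∩ Vera ∩ Eitan ∩ Ulrich: 13:30–13:40, 14:10–14:20.
Common window lengths: 10, 10 min; longest is 10.

10 minutes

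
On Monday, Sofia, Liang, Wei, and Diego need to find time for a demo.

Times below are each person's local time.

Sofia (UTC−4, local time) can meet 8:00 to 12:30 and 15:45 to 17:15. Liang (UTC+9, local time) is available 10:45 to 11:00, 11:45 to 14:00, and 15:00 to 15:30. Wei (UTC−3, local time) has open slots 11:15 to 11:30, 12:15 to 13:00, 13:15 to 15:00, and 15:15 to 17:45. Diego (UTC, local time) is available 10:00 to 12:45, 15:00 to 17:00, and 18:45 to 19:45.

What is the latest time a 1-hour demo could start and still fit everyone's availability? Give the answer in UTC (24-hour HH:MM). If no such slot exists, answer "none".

Sofia → UTC: 12:00–16:30, 19:45–21:15.
Liang → UTC: 01:45–02:00, 02:45–05:00, 06:00–06:30.
Wei → UTC: 14:15–14:30, 15:15–16:00, 16:15–18:00, 18:15–20:45.
Diego → UTC: 10:00–12:45, 15:00–17:00, 18:45–19:45.
Sofia ∩ Liang: (none).
Sofia ∩ Liang ∩ Wei: (none).
Sofia ∩ Liang ∩ Wei ∩ Diego: (none).
Windows ≥ 60 min: (none).

none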